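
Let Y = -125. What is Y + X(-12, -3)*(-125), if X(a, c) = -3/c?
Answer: -250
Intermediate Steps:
Y + X(-12, -3)*(-125) = -125 - 3/(-3)*(-125) = -125 - 3*(-1/3)*(-125) = -125 + 1*(-125) = -125 - 125 = -250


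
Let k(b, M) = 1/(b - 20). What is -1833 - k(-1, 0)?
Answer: -38492/21 ≈ -1833.0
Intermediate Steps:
k(b, M) = 1/(-20 + b)
-1833 - k(-1, 0) = -1833 - 1/(-20 - 1) = -1833 - 1/(-21) = -1833 - 1*(-1/21) = -1833 + 1/21 = -38492/21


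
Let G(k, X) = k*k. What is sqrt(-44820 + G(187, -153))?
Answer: I*sqrt(9851) ≈ 99.252*I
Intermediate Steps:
G(k, X) = k**2
sqrt(-44820 + G(187, -153)) = sqrt(-44820 + 187**2) = sqrt(-44820 + 34969) = sqrt(-9851) = I*sqrt(9851)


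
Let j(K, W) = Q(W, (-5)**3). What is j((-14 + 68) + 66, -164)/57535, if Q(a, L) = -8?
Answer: -8/57535 ≈ -0.00013905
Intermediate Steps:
j(K, W) = -8
j((-14 + 68) + 66, -164)/57535 = -8/57535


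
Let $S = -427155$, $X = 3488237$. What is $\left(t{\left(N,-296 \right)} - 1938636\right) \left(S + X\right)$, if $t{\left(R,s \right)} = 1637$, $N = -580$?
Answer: $-5929312772918$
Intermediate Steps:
$\left(t{\left(N,-296 \right)} - 1938636\right) \left(S + X\right) = \left(1637 - 1938636\right) \left(-427155 + 3488237\right) = \left(-1936999\right) 3061082 = -5929312772918$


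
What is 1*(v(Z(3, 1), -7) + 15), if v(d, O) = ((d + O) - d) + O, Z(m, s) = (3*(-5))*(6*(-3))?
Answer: 1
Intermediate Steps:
Z(m, s) = 270 (Z(m, s) = -15*(-18) = 270)
v(d, O) = 2*O (v(d, O) = ((O + d) - d) + O = O + O = 2*O)
1*(v(Z(3, 1), -7) + 15) = 1*(2*(-7) + 15) = 1*(-14 + 15) = 1*1 = 1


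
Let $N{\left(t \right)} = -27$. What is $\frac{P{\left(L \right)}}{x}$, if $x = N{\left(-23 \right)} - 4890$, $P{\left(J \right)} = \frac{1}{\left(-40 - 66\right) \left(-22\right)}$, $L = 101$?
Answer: $- \frac{1}{11466444} \approx -8.7211 \cdot 10^{-8}$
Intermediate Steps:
$P{\left(J \right)} = \frac{1}{2332}$ ($P{\left(J \right)} = \frac{1}{-106} \left(- \frac{1}{22}\right) = \left(- \frac{1}{106}\right) \left(- \frac{1}{22}\right) = \frac{1}{2332}$)
$x = -4917$ ($x = -27 - 4890 = -4917$)
$\frac{P{\left(L \right)}}{x} = \frac{1}{2332 \left(-4917\right)} = \frac{1}{2332} \left(- \frac{1}{4917}\right) = - \frac{1}{11466444}$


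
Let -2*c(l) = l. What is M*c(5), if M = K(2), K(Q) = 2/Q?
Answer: -5/2 ≈ -2.5000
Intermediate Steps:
c(l) = -l/2
M = 1 (M = 2/2 = 2*(½) = 1)
M*c(5) = 1*(-½*5) = 1*(-5/2) = -5/2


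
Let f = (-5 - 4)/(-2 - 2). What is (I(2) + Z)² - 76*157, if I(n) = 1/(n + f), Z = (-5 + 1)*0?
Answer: -3448332/289 ≈ -11932.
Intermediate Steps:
f = 9/4 (f = -9/(-4) = -9*(-¼) = 9/4 ≈ 2.2500)
Z = 0 (Z = -4*0 = 0)
I(n) = 1/(9/4 + n) (I(n) = 1/(n + 9/4) = 1/(9/4 + n))
(I(2) + Z)² - 76*157 = (4/(9 + 4*2) + 0)² - 76*157 = (4/(9 + 8) + 0)² - 11932 = (4/17 + 0)² - 11932 = (4/17)² - 11932 = 16/289 - 11932 = -3448332/289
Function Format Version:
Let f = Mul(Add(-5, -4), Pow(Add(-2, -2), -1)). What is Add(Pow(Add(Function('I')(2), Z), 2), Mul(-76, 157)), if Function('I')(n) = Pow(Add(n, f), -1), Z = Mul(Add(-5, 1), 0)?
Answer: Rational(-3448332, 289) ≈ -11932.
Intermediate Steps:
f = Rational(9, 4) (f = Mul(-9, Pow(-4, -1)) = Mul(-9, Rational(-1, 4)) = Rational(9, 4) ≈ 2.2500)
Z = 0 (Z = Mul(-4, 0) = 0)
Function('I')(n) = Pow(Add(Rational(9, 4), n), -1) (Function('I')(n) = Pow(Add(n, Rational(9, 4)), -1) = Pow(Add(Rational(9, 4), n), -1))
Add(Pow(Add(Function('I')(2), Z), 2), Mul(-76, 157)) = Add(Pow(Add(Mul(4, Pow(Add(9, Mul(4, 2)), -1)), 0), 2), Mul(-76, 157)) = Add(Pow(Add(Mul(4, Pow(Add(9, 8), -1)), 0), 2), -11932) = Add(Pow(Add(Mul(4, Pow(17, -1)), 0), 2), -11932) = Add(Pow(Add(Mul(4, Rational(1, 17)), 0), 2), -11932) = Add(Pow(Add(Rational(4, 17), 0), 2), -11932) = Add(Pow(Rational(4, 17), 2), -11932) = Add(Rational(16, 289), -11932) = Rational(-3448332, 289)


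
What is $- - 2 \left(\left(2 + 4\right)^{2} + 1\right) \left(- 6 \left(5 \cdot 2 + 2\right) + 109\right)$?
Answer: $2738$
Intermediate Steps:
$- - 2 \left(\left(2 + 4\right)^{2} + 1\right) \left(- 6 \left(5 \cdot 2 + 2\right) + 109\right) = - - 2 \left(6^{2} + 1\right) \left(- 6 \left(10 + 2\right) + 109\right) = - - 2 \left(36 + 1\right) \left(\left(-6\right) 12 + 109\right) = - \left(-2\right) 37 \left(-72 + 109\right) = - \left(-74\right) 37 = \left(-1\right) \left(-2738\right) = 2738$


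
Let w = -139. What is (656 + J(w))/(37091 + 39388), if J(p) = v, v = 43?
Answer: 233/25493 ≈ 0.0091398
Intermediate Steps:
J(p) = 43
(656 + J(w))/(37091 + 39388) = (656 + 43)/(37091 + 39388) = 699/76479 = 699*(1/76479) = 233/25493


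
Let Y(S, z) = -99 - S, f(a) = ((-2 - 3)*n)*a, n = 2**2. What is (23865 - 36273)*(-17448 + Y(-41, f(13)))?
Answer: 217214448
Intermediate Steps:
n = 4
f(a) = -20*a (f(a) = ((-2 - 3)*4)*a = (-5*4)*a = -20*a)
(23865 - 36273)*(-17448 + Y(-41, f(13))) = (23865 - 36273)*(-17448 + (-99 - 1*(-41))) = -12408*(-17448 + (-99 + 41)) = -12408*(-17448 - 58) = -12408*(-17506) = 217214448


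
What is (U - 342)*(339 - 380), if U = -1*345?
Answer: 28167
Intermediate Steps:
U = -345
(U - 342)*(339 - 380) = (-345 - 342)*(339 - 380) = -687*(-41) = 28167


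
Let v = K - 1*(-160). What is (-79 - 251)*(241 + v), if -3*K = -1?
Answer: -132440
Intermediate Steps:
K = 1/3 (K = -1/3*(-1) = 1/3 ≈ 0.33333)
v = 481/3 (v = 1/3 - 1*(-160) = 1/3 + 160 = 481/3 ≈ 160.33)
(-79 - 251)*(241 + v) = (-79 - 251)*(241 + 481/3) = -330*1204/3 = -132440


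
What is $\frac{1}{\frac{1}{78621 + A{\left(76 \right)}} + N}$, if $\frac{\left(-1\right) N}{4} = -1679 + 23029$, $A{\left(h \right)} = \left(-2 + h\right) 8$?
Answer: $- \frac{79213}{6764790199} \approx -1.171 \cdot 10^{-5}$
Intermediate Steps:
$A{\left(h \right)} = -16 + 8 h$
$N = -85400$ ($N = - 4 \left(-1679 + 23029\right) = \left(-4\right) 21350 = -85400$)
$\frac{1}{\frac{1}{78621 + A{\left(76 \right)}} + N} = \frac{1}{\frac{1}{78621 + \left(-16 + 8 \cdot 76\right)} - 85400} = \frac{1}{\frac{1}{78621 + \left(-16 + 608\right)} - 85400} = \frac{1}{\frac{1}{78621 + 592} - 85400} = \frac{1}{\frac{1}{79213} - 85400} = \frac{1}{- \frac{6764790199}{79213}} = - \frac{79213}{6764790199}$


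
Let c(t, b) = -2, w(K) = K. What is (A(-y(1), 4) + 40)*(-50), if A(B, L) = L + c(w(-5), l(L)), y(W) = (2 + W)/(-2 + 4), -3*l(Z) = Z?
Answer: -2100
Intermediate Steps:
l(Z) = -Z/3
y(W) = 1 + W/2 (y(W) = (2 + W)/2 = (2 + W)*(1/2) = 1 + W/2)
A(B, L) = -2 + L (A(B, L) = L - 2 = -2 + L)
(A(-y(1), 4) + 40)*(-50) = ((-2 + 4) + 40)*(-50) = (2 + 40)*(-50) = 42*(-50) = -2100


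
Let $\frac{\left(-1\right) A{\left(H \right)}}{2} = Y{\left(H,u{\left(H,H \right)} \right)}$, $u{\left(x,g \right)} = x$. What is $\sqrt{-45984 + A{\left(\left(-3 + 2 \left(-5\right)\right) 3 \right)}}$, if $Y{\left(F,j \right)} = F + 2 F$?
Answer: $5 i \sqrt{1830} \approx 213.89 i$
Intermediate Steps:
$Y{\left(F,j \right)} = 3 F$
$A{\left(H \right)} = - 6 H$ ($A{\left(H \right)} = - 2 \cdot 3 H = - 6 H$)
$\sqrt{-45984 + A{\left(\left(-3 + 2 \left(-5\right)\right) 3 \right)}} = \sqrt{-45984 - 6 \left(-3 + 2 \left(-5\right)\right) 3} = \sqrt{-45984 - 6 \left(-3 - 10\right) 3} = \sqrt{-45984 - 6 \left(\left(-13\right) 3\right)} = \sqrt{-45984 - -234} = \sqrt{-45984 + 234} = \sqrt{-45750} = 5 i \sqrt{1830}$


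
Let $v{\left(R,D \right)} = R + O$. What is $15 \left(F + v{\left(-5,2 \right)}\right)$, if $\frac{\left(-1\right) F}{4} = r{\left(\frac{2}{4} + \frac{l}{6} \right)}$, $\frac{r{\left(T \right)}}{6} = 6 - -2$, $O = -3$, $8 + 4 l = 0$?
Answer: $-3000$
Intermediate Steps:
$l = -2$ ($l = -2 + \frac{1}{4} \cdot 0 = -2 + 0 = -2$)
$r{\left(T \right)} = 48$ ($r{\left(T \right)} = 6 \left(6 - -2\right) = 6 \left(6 + 2\right) = 6 \cdot 8 = 48$)
$F = -192$ ($F = \left(-4\right) 48 = -192$)
$v{\left(R,D \right)} = -3 + R$ ($v{\left(R,D \right)} = R - 3 = -3 + R$)
$15 \left(F + v{\left(-5,2 \right)}\right) = 15 \left(-192 - 8\right) = 15 \left(-200\right) = -3000$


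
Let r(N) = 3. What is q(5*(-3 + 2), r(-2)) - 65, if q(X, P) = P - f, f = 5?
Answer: -67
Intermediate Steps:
q(X, P) = -5 + P (q(X, P) = P - 1*5 = P - 5 = -5 + P)
q(5*(-3 + 2), r(-2)) - 65 = (-5 + 3) - 65 = -2 - 65 = -67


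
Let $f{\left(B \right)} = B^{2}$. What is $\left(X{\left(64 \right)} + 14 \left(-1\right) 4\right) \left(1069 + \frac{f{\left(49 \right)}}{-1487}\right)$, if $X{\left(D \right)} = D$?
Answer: $\frac{12697616}{1487} \approx 8539.1$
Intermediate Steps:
$\left(X{\left(64 \right)} + 14 \left(-1\right) 4\right) \left(1069 + \frac{f{\left(49 \right)}}{-1487}\right) = \left(64 + 14 \left(-1\right) 4\right) \left(1069 + \frac{49^{2}}{-1487}\right) = \left(64 - 56\right) \left(1069 + 2401 \left(- \frac{1}{1487}\right)\right) = \left(64 - 56\right) \left(1069 - \frac{2401}{1487}\right) = 8 \cdot \frac{1587202}{1487} = \frac{12697616}{1487}$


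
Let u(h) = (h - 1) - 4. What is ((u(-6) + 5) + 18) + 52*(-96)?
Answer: -4980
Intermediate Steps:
u(h) = -5 + h (u(h) = (-1 + h) - 4 = -5 + h)
((u(-6) + 5) + 18) + 52*(-96) = (((-5 - 6) + 5) + 18) + 52*(-96) = ((-11 + 5) + 18) - 4992 = (-6 + 18) - 4992 = 12 - 4992 = -4980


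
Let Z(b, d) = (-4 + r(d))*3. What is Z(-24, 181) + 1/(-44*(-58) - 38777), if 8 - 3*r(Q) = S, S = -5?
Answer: 36224/36225 ≈ 0.99997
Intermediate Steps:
r(Q) = 13/3 (r(Q) = 8/3 - ⅓*(-5) = 8/3 + 5/3 = 13/3)
Z(b, d) = 1 (Z(b, d) = (-4 + 13/3)*3 = (⅓)*3 = 1)
Z(-24, 181) + 1/(-44*(-58) - 38777) = 1 + 1/(-44*(-58) - 38777) = 1 + 1/(2552 - 38777) = 1 + 1/(-36225) = 1 - 1/36225 = 36224/36225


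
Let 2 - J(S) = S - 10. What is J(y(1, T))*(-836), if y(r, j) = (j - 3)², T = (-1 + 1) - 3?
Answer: 20064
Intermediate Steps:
T = -3 (T = 0 - 3 = -3)
y(r, j) = (-3 + j)²
J(S) = 12 - S (J(S) = 2 - (S - 10) = 2 - (-10 + S) = 2 + (10 - S) = 12 - S)
J(y(1, T))*(-836) = (12 - (-3 - 3)²)*(-836) = (12 - 1*(-6)²)*(-836) = (12 - 1*36)*(-836) = (12 - 36)*(-836) = -24*(-836) = 20064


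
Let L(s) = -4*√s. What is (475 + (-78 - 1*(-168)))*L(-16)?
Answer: -9040*I ≈ -9040.0*I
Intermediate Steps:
(475 + (-78 - 1*(-168)))*L(-16) = (475 + (-78 - 1*(-168)))*(-16*I) = (475 + (-78 + 168))*(-16*I) = (475 + 90)*(-16*I) = 565*(-16*I) = -9040*I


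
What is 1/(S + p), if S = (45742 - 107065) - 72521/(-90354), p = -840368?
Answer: -90354/81471316093 ≈ -1.1090e-6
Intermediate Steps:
S = -5540705821/90354 (S = -61323 - 72521*(-1/90354) = -61323 + 72521/90354 = -5540705821/90354 ≈ -61322.)
1/(S + p) = 1/(-5540705821/90354 - 840368) = 1/(-81471316093/90354) = -90354/81471316093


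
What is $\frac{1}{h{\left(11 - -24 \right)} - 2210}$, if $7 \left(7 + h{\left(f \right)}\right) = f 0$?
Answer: $- \frac{1}{2217} \approx -0.00045106$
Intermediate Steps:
$h{\left(f \right)} = -7$ ($h{\left(f \right)} = -7 + \frac{f 0}{7} = -7 + \frac{1}{7} \cdot 0 = -7 + 0 = -7$)
$\frac{1}{h{\left(11 - -24 \right)} - 2210} = \frac{1}{-7 - 2210} = \frac{1}{-2217} = - \frac{1}{2217}$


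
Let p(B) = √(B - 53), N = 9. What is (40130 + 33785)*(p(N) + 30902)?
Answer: 2284121330 + 147830*I*√11 ≈ 2.2841e+9 + 4.903e+5*I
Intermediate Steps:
p(B) = √(-53 + B)
(40130 + 33785)*(p(N) + 30902) = (40130 + 33785)*(√(-53 + 9) + 30902) = 73915*(√(-44) + 30902) = 73915*(2*I*√11 + 30902) = 73915*(30902 + 2*I*√11) = 2284121330 + 147830*I*√11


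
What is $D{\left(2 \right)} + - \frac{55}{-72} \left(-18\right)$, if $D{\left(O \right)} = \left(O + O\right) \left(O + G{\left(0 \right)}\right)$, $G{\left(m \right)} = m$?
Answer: $- \frac{23}{4} \approx -5.75$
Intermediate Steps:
$D{\left(O \right)} = 2 O^{2}$ ($D{\left(O \right)} = \left(O + O\right) \left(O + 0\right) = 2 O O = 2 O^{2}$)
$D{\left(2 \right)} + - \frac{55}{-72} \left(-18\right) = 2 \cdot 2^{2} + - \frac{55}{-72} \left(-18\right) = 2 \cdot 4 + \left(-55\right) \left(- \frac{1}{72}\right) \left(-18\right) = 8 + \frac{55}{72} \left(-18\right) = 8 - \frac{55}{4} = - \frac{23}{4}$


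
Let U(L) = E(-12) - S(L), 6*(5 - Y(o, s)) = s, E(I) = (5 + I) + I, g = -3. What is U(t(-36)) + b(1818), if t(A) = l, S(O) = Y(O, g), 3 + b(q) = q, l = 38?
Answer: 3581/2 ≈ 1790.5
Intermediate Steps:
E(I) = 5 + 2*I
Y(o, s) = 5 - s/6
b(q) = -3 + q
S(O) = 11/2 (S(O) = 5 - ⅙*(-3) = 5 + ½ = 11/2)
t(A) = 38
U(L) = -49/2 (U(L) = (5 + 2*(-12)) - 1*11/2 = (5 - 24) - 11/2 = -19 - 11/2 = -49/2)
U(t(-36)) + b(1818) = -49/2 + (-3 + 1818) = -49/2 + 1815 = 3581/2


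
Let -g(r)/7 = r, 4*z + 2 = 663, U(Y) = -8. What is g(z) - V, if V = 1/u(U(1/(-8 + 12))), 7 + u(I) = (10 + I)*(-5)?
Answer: -78655/68 ≈ -1156.7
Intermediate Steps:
u(I) = -57 - 5*I (u(I) = -7 + (10 + I)*(-5) = -7 + (-50 - 5*I) = -57 - 5*I)
z = 661/4 (z = -1/2 + (1/4)*663 = -1/2 + 663/4 = 661/4 ≈ 165.25)
g(r) = -7*r
V = -1/17 (V = 1/(-57 - 5*(-8)) = 1/(-57 + 40) = 1/(-17) = -1/17 ≈ -0.058824)
g(z) - V = -7*661/4 - 1*(-1/17) = -4627/4 + 1/17 = -78655/68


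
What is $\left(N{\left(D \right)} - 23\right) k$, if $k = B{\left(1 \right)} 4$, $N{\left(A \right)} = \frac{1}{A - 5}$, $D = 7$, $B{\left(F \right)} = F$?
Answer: $-90$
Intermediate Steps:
$N{\left(A \right)} = \frac{1}{-5 + A}$
$k = 4$ ($k = 1 \cdot 4 = 4$)
$\left(N{\left(D \right)} - 23\right) k = \left(\frac{1}{-5 + 7} - 23\right) 4 = \left(\frac{1}{2} - 23\right) 4 = \left(- \frac{45}{2}\right) 4 = -90$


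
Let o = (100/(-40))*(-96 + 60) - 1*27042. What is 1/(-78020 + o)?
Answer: -1/104972 ≈ -9.5264e-6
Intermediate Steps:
o = -26952 (o = (100*(-1/40))*(-36) - 27042 = -5/2*(-36) - 27042 = 90 - 27042 = -26952)
1/(-78020 + o) = 1/(-78020 - 26952) = 1/(-104972) = -1/104972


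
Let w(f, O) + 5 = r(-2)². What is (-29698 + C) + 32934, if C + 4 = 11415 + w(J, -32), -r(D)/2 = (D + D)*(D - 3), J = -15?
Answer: 16242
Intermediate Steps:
r(D) = -4*D*(-3 + D) (r(D) = -2*(D + D)*(D - 3) = -2*2*D*(-3 + D) = -4*D*(-3 + D))
w(f, O) = 1595 (w(f, O) = -5 + (4*(-2)*(3 - 1*(-2)))² = -5 + (4*(-2)*(3 + 2))² = -5 + (4*(-2)*5)² = -5 + (-40)² = -5 + 1600 = 1595)
C = 13006 (C = -4 + (11415 + 1595) = -4 + 13010 = 13006)
(-29698 + C) + 32934 = (-29698 + 13006) + 32934 = -16692 + 32934 = 16242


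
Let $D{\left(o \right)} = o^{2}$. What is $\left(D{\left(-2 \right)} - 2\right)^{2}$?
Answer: $4$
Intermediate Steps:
$\left(D{\left(-2 \right)} - 2\right)^{2} = \left(\left(-2\right)^{2} - 2\right)^{2} = \left(4 - 2\right)^{2} = 2^{2} = 4$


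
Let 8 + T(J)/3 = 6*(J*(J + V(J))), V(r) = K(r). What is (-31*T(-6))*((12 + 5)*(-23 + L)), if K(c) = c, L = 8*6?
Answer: -16758600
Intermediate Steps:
L = 48
V(r) = r
T(J) = -24 + 36*J**2 (T(J) = -24 + 3*(6*(J*(J + J))) = -24 + 3*(6*(J*(2*J))) = -24 + 3*(6*(2*J**2)) = -24 + 3*(12*J**2) = -24 + 36*J**2)
(-31*T(-6))*((12 + 5)*(-23 + L)) = (-31*(-24 + 36*(-6)**2))*((12 + 5)*(-23 + 48)) = (-31*(-24 + 36*36))*(17*25) = -31*(-24 + 1296)*425 = -31*1272*425 = -39432*425 = -16758600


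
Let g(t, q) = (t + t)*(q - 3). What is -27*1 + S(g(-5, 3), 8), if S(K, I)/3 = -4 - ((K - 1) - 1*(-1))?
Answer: -39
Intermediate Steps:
g(t, q) = 2*t*(-3 + q) (g(t, q) = (2*t)*(-3 + q) = 2*t*(-3 + q))
S(K, I) = -12 - 3*K (S(K, I) = 3*(-4 - ((K - 1) - 1*(-1))) = 3*(-4 - ((-1 + K) + 1)) = 3*(-4 - K) = -12 - 3*K)
-27*1 + S(g(-5, 3), 8) = -27*1 + (-12 - 6*(-5)*(-3 + 3)) = -27 + (-12 - 6*(-5)*0) = -27 + (-12 - 3*0) = -27 + (-12 + 0) = -27 - 12 = -39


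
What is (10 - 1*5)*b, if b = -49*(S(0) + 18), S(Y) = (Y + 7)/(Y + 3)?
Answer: -14945/3 ≈ -4981.7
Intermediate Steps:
S(Y) = (7 + Y)/(3 + Y)
b = -2989/3 (b = -49*((7 + 0)/(3 + 0) + 18) = -49*(7/3 + 18) = -49*61/3 = -2989/3 ≈ -996.33)
(10 - 1*5)*b = (10 - 1*5)*(-2989/3) = (10 - 5)*(-2989/3) = 5*(-2989/3) = -14945/3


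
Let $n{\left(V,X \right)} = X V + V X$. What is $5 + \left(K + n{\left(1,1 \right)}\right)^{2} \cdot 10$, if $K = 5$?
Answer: $495$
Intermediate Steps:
$n{\left(V,X \right)} = 2 V X$ ($n{\left(V,X \right)} = V X + V X = 2 V X$)
$5 + \left(K + n{\left(1,1 \right)}\right)^{2} \cdot 10 = 5 + \left(5 + 2 \cdot 1 \cdot 1\right)^{2} \cdot 10 = 5 + \left(5 + 2\right)^{2} \cdot 10 = 5 + 7^{2} \cdot 10 = 5 + 49 \cdot 10 = 5 + 490 = 495$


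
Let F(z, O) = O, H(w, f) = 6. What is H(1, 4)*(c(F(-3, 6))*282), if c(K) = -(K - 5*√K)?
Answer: -10152 + 8460*√6 ≈ 10571.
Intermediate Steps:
c(K) = -K + 5*√K
H(1, 4)*(c(F(-3, 6))*282) = 6*((-1*6 + 5*√6)*282) = 6*((-6 + 5*√6)*282) = 6*(-1692 + 1410*√6) = -10152 + 8460*√6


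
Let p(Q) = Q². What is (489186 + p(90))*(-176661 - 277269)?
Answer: -225733033980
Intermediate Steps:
(489186 + p(90))*(-176661 - 277269) = (489186 + 90²)*(-176661 - 277269) = (489186 + 8100)*(-453930) = 497286*(-453930) = -225733033980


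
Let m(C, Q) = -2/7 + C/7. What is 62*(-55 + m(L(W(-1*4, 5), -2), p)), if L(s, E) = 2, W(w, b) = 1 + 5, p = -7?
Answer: -3410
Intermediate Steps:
W(w, b) = 6
m(C, Q) = -2/7 + C/7 (m(C, Q) = -2*⅐ + C*(⅐) = -2/7 + C/7)
62*(-55 + m(L(W(-1*4, 5), -2), p)) = 62*(-55 + (-2/7 + (⅐)*2)) = 62*(-55 + (-2/7 + 2/7)) = 62*(-55 + 0) = 62*(-55) = -3410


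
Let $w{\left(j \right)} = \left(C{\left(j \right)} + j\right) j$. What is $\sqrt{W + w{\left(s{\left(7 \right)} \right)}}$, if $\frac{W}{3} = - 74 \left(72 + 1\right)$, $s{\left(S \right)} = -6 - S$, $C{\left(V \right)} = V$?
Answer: $2 i \sqrt{3967} \approx 125.97 i$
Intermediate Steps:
$w{\left(j \right)} = 2 j^{2}$ ($w{\left(j \right)} = \left(j + j\right) j = 2 j j = 2 j^{2}$)
$W = -16206$ ($W = 3 \left(- 74 \left(72 + 1\right)\right) = 3 \left(\left(-74\right) 73\right) = 3 \left(-5402\right) = -16206$)
$\sqrt{W + w{\left(s{\left(7 \right)} \right)}} = \sqrt{-16206 + 2 \left(-6 - 7\right)^{2}} = \sqrt{-16206 + 2 \left(-13\right)^{2}} = \sqrt{-16206 + 2 \cdot 169} = \sqrt{-16206 + 338} = \sqrt{-15868} = 2 i \sqrt{3967}$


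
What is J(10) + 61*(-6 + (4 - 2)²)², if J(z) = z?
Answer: 254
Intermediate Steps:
J(10) + 61*(-6 + (4 - 2)²)² = 10 + 61*(-6 + (4 - 2)²)² = 10 + 61*(-6 + 2²)² = 10 + 61*(-6 + 4)² = 10 + 61*(-2)² = 10 + 61*4 = 10 + 244 = 254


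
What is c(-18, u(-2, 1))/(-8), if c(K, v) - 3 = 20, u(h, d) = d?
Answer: -23/8 ≈ -2.8750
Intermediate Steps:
c(K, v) = 23 (c(K, v) = 3 + 20 = 23)
c(-18, u(-2, 1))/(-8) = 23/(-8) = -⅛*23 = -23/8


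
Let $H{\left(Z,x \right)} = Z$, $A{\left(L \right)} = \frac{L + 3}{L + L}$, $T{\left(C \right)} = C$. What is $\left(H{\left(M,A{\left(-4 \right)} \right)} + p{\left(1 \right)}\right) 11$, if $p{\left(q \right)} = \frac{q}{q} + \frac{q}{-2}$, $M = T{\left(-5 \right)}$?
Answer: $- \frac{99}{2} \approx -49.5$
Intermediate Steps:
$M = -5$
$A{\left(L \right)} = \frac{3 + L}{2 L}$
$p{\left(q \right)} = 1 - \frac{q}{2}$ ($p{\left(q \right)} = 1 + q \left(- \frac{1}{2}\right) = 1 - \frac{q}{2}$)
$\left(H{\left(M,A{\left(-4 \right)} \right)} + p{\left(1 \right)}\right) 11 = \left(-5 + \left(1 - \frac{1}{2}\right)\right) 11 = \left(-5 + \frac{1}{2}\right) 11 = \left(- \frac{9}{2}\right) 11 = - \frac{99}{2}$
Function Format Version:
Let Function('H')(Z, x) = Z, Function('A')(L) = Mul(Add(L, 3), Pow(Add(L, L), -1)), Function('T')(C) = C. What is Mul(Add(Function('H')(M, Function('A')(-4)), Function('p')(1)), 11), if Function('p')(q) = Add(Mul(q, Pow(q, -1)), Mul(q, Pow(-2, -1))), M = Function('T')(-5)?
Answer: Rational(-99, 2) ≈ -49.500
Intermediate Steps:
M = -5
Function('A')(L) = Mul(Rational(1, 2), Pow(L, -1), Add(3, L)) (Function('A')(L) = Mul(Add(3, L), Pow(Mul(2, L), -1)) = Mul(Add(3, L), Mul(Rational(1, 2), Pow(L, -1))) = Mul(Rational(1, 2), Pow(L, -1), Add(3, L)))
Function('p')(q) = Add(1, Mul(Rational(-1, 2), q)) (Function('p')(q) = Add(1, Mul(q, Rational(-1, 2))) = Add(1, Mul(Rational(-1, 2), q)))
Mul(Add(Function('H')(M, Function('A')(-4)), Function('p')(1)), 11) = Mul(Add(-5, Add(1, Mul(Rational(-1, 2), 1))), 11) = Mul(Add(-5, Add(1, Rational(-1, 2))), 11) = Mul(Add(-5, Rational(1, 2)), 11) = Mul(Rational(-9, 2), 11) = Rational(-99, 2)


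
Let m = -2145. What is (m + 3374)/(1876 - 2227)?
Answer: -1229/351 ≈ -3.5014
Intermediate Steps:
(m + 3374)/(1876 - 2227) = (-2145 + 3374)/(1876 - 2227) = 1229/(-351) = 1229*(-1/351) = -1229/351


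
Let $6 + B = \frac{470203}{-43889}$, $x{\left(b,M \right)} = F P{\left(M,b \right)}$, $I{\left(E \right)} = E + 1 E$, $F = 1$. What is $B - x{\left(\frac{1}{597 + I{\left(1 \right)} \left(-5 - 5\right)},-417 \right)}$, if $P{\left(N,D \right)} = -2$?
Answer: $- \frac{645759}{43889} \approx -14.713$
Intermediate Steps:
$I{\left(E \right)} = 2 E$ ($I{\left(E \right)} = E + E = 2 E$)
$x{\left(b,M \right)} = -2$ ($x{\left(b,M \right)} = 1 \left(-2\right) = -2$)
$B = - \frac{733537}{43889}$ ($B = -6 + \frac{470203}{-43889} = -6 + 470203 \left(- \frac{1}{43889}\right) = -6 - \frac{470203}{43889} = - \frac{733537}{43889} \approx -16.713$)
$B - x{\left(\frac{1}{597 + I{\left(1 \right)} \left(-5 - 5\right)},-417 \right)} = - \frac{733537}{43889} - -2 = - \frac{733537}{43889} + 2 = - \frac{645759}{43889}$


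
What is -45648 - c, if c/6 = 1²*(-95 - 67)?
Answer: -44676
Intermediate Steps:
c = -972 (c = 6*(1²*(-95 - 67)) = 6*(1*(-162)) = 6*(-162) = -972)
-45648 - c = -45648 - 1*(-972) = -45648 + 972 = -44676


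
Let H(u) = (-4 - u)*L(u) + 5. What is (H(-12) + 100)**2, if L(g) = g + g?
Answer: 7569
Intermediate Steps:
L(g) = 2*g
H(u) = 5 + 2*u*(-4 - u) (H(u) = (-4 - u)*(2*u) + 5 = 2*u*(-4 - u) + 5 = 5 + 2*u*(-4 - u))
(H(-12) + 100)**2 = ((5 - 8*(-12) - 2*(-12)**2) + 100)**2 = ((5 + 96 - 2*144) + 100)**2 = ((5 + 96 - 288) + 100)**2 = (-187 + 100)**2 = (-87)**2 = 7569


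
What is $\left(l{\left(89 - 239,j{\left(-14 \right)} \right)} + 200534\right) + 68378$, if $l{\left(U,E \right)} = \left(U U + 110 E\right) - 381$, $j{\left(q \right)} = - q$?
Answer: $292571$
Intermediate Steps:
$l{\left(U,E \right)} = -381 + U^{2} + 110 E$ ($l{\left(U,E \right)} = \left(U^{2} + 110 E\right) - 381 = -381 + U^{2} + 110 E$)
$\left(l{\left(89 - 239,j{\left(-14 \right)} \right)} + 200534\right) + 68378 = \left(\left(-381 + \left(89 - 239\right)^{2} + 110 \left(\left(-1\right) \left(-14\right)\right)\right) + 200534\right) + 68378 = \left(\left(-381 + \left(89 - 239\right)^{2} + 110 \cdot 14\right) + 200534\right) + 68378 = \left(\left(-381 + \left(-150\right)^{2} + 1540\right) + 200534\right) + 68378 = \left(\left(-381 + 22500 + 1540\right) + 200534\right) + 68378 = \left(23659 + 200534\right) + 68378 = 224193 + 68378 = 292571$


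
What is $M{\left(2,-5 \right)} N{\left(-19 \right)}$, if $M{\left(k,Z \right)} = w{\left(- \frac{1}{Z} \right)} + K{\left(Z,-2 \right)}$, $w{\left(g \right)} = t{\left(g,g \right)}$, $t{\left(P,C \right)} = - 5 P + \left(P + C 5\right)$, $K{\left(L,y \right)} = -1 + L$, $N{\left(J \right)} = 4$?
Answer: $- \frac{116}{5} \approx -23.2$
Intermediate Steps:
$t{\left(P,C \right)} = - 4 P + 5 C$ ($t{\left(P,C \right)} = - 5 P + \left(P + 5 C\right) = - 4 P + 5 C$)
$w{\left(g \right)} = g$ ($w{\left(g \right)} = - 4 g + 5 g = g$)
$M{\left(k,Z \right)} = -1 + Z - \frac{1}{Z}$ ($M{\left(k,Z \right)} = - \frac{1}{Z} + \left(-1 + Z\right) = -1 + Z - \frac{1}{Z}$)
$M{\left(2,-5 \right)} N{\left(-19 \right)} = \left(-1 - 5 - \frac{1}{-5}\right) 4 = \left(-1 - 5 - - \frac{1}{5}\right) 4 = \left(-1 - 5 + \frac{1}{5}\right) 4 = \left(- \frac{29}{5}\right) 4 = - \frac{116}{5}$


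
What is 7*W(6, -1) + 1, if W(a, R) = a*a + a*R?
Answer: 211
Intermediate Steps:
W(a, R) = a**2 + R*a
7*W(6, -1) + 1 = 7*(6*(-1 + 6)) + 1 = 7*(6*5) + 1 = 7*30 + 1 = 210 + 1 = 211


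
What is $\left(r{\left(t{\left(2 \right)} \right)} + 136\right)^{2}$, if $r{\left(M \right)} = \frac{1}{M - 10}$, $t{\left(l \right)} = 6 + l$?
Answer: $\frac{73441}{4} \approx 18360.0$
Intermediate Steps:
$r{\left(M \right)} = \frac{1}{-10 + M}$
$\left(r{\left(t{\left(2 \right)} \right)} + 136\right)^{2} = \left(\frac{1}{-10 + \left(6 + 2\right)} + 136\right)^{2} = \left(\frac{1}{-10 + 8} + 136\right)^{2} = \left(\frac{1}{-2} + 136\right)^{2} = \left(- \frac{1}{2} + 136\right)^{2} = \left(\frac{271}{2}\right)^{2} = \frac{73441}{4}$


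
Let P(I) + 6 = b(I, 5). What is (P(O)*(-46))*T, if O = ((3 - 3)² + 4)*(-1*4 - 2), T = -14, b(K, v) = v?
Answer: -644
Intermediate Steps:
O = -24 (O = (0² + 4)*(-4 - 2) = (0 + 4)*(-6) = 4*(-6) = -24)
P(I) = -1 (P(I) = -6 + 5 = -1)
(P(O)*(-46))*T = -1*(-46)*(-14) = 46*(-14) = -644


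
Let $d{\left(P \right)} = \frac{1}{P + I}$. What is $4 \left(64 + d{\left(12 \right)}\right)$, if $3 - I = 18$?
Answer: $\frac{764}{3} \approx 254.67$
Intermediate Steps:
$I = -15$ ($I = 3 - 18 = -15$)
$d{\left(P \right)} = \frac{1}{-15 + P}$ ($d{\left(P \right)} = \frac{1}{P - 15} = \frac{1}{-15 + P}$)
$4 \left(64 + d{\left(12 \right)}\right) = 4 \left(64 + \frac{1}{-15 + 12}\right) = 4 \left(64 + \frac{1}{-3}\right) = 4 \left(64 - \frac{1}{3}\right) = 4 \cdot \frac{191}{3} = \frac{764}{3}$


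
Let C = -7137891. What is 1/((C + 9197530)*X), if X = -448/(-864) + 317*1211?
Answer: 27/21348082028357 ≈ 1.2648e-12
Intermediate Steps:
X = 10364963/27 (X = -448*(-1/864) + 383887 = 14/27 + 383887 = 10364963/27 ≈ 3.8389e+5)
1/((C + 9197530)*X) = 1/((-7137891 + 9197530)*(10364963/27)) = (27/10364963)/2059639 = (1/2059639)*(27/10364963) = 27/21348082028357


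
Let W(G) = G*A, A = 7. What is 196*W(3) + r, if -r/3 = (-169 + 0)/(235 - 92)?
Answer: 45315/11 ≈ 4119.5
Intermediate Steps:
W(G) = 7*G (W(G) = G*7 = 7*G)
r = 39/11 (r = -3*(-169 + 0)/(235 - 92) = -(-507)/143 = -3*(-13/11) = 39/11 ≈ 3.5455)
196*W(3) + r = 196*(7*3) + 39/11 = 196*21 + 39/11 = 4116 + 39/11 = 45315/11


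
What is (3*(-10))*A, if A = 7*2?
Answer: -420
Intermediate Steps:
A = 14
(3*(-10))*A = (3*(-10))*14 = -30*14 = -420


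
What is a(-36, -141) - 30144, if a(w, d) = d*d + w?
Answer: -10299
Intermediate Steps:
a(w, d) = w + d² (a(w, d) = d² + w = w + d²)
a(-36, -141) - 30144 = (-36 + (-141)²) - 30144 = (-36 + 19881) - 30144 = 19845 - 30144 = -10299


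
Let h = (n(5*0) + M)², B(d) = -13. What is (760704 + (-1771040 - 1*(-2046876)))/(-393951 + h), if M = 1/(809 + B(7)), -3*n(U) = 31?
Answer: -1182182991552/449182830883 ≈ -2.6319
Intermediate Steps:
n(U) = -31/3 (n(U) = -⅓*31 = -31/3)
M = 1/796 (M = 1/(809 - 13) = 1/796 ≈ 0.0012563)
h = 608756929/5702544 (h = (-31/3 + 1/796)² = (-24673/2388)² = 608756929/5702544 ≈ 106.75)
(760704 + (-1771040 - 1*(-2046876)))/(-393951 + h) = (760704 + (-1771040 - 1*(-2046876)))/(-393951 + 608756929/5702544) = (760704 + (-1771040 + 2046876))/(-2245914154415/5702544) = (760704 + 275836)*(-5702544/2245914154415) = 1036540*(-5702544/2245914154415) = -1182182991552/449182830883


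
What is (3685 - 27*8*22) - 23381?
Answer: -24448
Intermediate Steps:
(3685 - 27*8*22) - 23381 = (3685 - 216*22) - 23381 = (3685 - 4752) - 23381 = -1067 - 23381 = -24448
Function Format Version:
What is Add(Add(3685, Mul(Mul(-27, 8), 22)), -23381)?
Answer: -24448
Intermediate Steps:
Add(Add(3685, Mul(Mul(-27, 8), 22)), -23381) = Add(Add(3685, Mul(-216, 22)), -23381) = Add(Add(3685, -4752), -23381) = Add(-1067, -23381) = -24448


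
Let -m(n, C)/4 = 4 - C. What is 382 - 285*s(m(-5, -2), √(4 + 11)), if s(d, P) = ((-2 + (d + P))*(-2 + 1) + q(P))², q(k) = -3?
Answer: -154658 + 13110*√15 ≈ -1.0388e+5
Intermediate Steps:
m(n, C) = -16 + 4*C (m(n, C) = -4*(4 - C) = -16 + 4*C)
s(d, P) = (-1 - P - d)² (s(d, P) = ((-2 + (d + P))*(-2 + 1) - 3)² = ((-2 + (P + d))*(-1) - 3)² = ((-2 + P + d)*(-1) - 3)² = ((2 - P - d) - 3)² = (-1 - P - d)²)
382 - 285*s(m(-5, -2), √(4 + 11)) = 382 - 285*(1 + √(4 + 11) + (-16 + 4*(-2)))² = 382 - 285*(1 + √15 + (-16 - 8))² = 382 - 285*(1 + √15 - 24)² = 382 - 285*(-23 + √15)²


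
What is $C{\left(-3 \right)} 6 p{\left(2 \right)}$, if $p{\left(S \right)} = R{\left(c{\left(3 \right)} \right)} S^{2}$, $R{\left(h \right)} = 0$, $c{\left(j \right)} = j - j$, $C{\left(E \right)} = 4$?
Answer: $0$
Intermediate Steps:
$c{\left(j \right)} = 0$
$p{\left(S \right)} = 0$ ($p{\left(S \right)} = 0 S^{2} = 0$)
$C{\left(-3 \right)} 6 p{\left(2 \right)} = 4 \cdot 6 \cdot 0 = 24 \cdot 0 = 0$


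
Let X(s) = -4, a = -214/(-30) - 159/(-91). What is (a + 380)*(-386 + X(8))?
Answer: -1061644/7 ≈ -1.5166e+5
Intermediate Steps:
a = 12122/1365 (a = -214*(-1/30) - 159*(-1/91) = 107/15 + 159/91 = 12122/1365 ≈ 8.8806)
(a + 380)*(-386 + X(8)) = (12122/1365 + 380)*(-386 - 4) = (530822/1365)*(-390) = -1061644/7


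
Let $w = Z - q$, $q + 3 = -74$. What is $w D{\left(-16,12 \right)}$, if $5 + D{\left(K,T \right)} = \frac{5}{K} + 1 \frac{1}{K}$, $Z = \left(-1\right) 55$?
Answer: $- \frac{473}{4} \approx -118.25$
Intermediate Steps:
$Z = -55$
$q = -77$ ($q = -3 - 74 = -77$)
$D{\left(K,T \right)} = -5 + \frac{6}{K}$ ($D{\left(K,T \right)} = -5 + \left(\frac{5}{K} + 1 \frac{1}{K}\right) = -5 + \left(\frac{5}{K} + \frac{1}{K}\right) = -5 + \frac{6}{K}$)
$w = 22$ ($w = -55 - -77 = -55 + 77 = 22$)
$w D{\left(-16,12 \right)} = 22 \left(-5 + \frac{6}{-16}\right) = 22 \left(-5 + 6 \left(- \frac{1}{16}\right)\right) = 22 \left(-5 - \frac{3}{8}\right) = 22 \left(- \frac{43}{8}\right) = - \frac{473}{4}$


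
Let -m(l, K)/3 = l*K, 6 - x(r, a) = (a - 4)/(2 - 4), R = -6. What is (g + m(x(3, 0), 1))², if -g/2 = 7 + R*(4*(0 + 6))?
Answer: 68644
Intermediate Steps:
x(r, a) = 4 + a/2 (x(r, a) = 6 - (a - 4)/(2 - 4) = 6 - (-4 + a)/(-2) = 6 - (-4 + a)*(-1)/2 = 6 - (2 - a/2) = 6 + (-2 + a/2) = 4 + a/2)
m(l, K) = -3*K*l (m(l, K) = -3*l*K = -3*K*l)
g = 274 (g = -2*(7 - 24*(0 + 6)) = -2*(7 - 24*6) = -2*(7 - 6*24) = -2*(7 - 144) = -2*(-137) = 274)
(g + m(x(3, 0), 1))² = (274 - 3*1*(4 + (½)*0))² = (274 - 3*1*(4 + 0))² = (274 - 3*1*4)² = (274 - 12)² = 262² = 68644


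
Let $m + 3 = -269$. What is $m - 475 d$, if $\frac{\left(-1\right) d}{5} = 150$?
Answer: $355978$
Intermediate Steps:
$d = -750$ ($d = \left(-5\right) 150 = -750$)
$m = -272$ ($m = -3 - 269 = -272$)
$m - 475 d = -272 - -356250 = -272 + 356250 = 355978$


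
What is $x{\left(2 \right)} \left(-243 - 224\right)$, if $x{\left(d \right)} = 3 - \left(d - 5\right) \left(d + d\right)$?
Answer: $-7005$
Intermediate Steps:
$x{\left(d \right)} = 3 - 2 d \left(-5 + d\right)$ ($x{\left(d \right)} = 3 - \left(-5 + d\right) 2 d = 3 - 2 d \left(-5 + d\right)$)
$x{\left(2 \right)} \left(-243 - 224\right) = \left(3 - 2 \cdot 2^{2} + 10 \cdot 2\right) \left(-243 - 224\right) = \left(3 - 8 + 20\right) \left(-243 - 224\right) = 15 \left(-467\right) = -7005$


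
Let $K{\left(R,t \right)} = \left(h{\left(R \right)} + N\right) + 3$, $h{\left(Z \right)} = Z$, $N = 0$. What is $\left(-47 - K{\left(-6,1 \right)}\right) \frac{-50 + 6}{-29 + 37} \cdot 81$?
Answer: $19602$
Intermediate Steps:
$K{\left(R,t \right)} = 3 + R$ ($K{\left(R,t \right)} = \left(R + 0\right) + 3 = R + 3 = 3 + R$)
$\left(-47 - K{\left(-6,1 \right)}\right) \frac{-50 + 6}{-29 + 37} \cdot 81 = \left(-47 - \left(3 - 6\right)\right) \frac{-50 + 6}{-29 + 37} \cdot 81 = \left(-47 - -3\right) \left(- \frac{44}{8}\right) 81 = \left(-47 + 3\right) \left(\left(-44\right) \frac{1}{8}\right) 81 = \left(-44\right) \left(- \frac{11}{2}\right) 81 = 242 \cdot 81 = 19602$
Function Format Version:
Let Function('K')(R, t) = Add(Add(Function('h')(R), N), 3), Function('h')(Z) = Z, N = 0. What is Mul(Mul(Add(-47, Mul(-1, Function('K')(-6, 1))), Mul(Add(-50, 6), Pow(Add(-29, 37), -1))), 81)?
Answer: 19602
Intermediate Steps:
Function('K')(R, t) = Add(3, R) (Function('K')(R, t) = Add(Add(R, 0), 3) = Add(R, 3) = Add(3, R))
Mul(Mul(Add(-47, Mul(-1, Function('K')(-6, 1))), Mul(Add(-50, 6), Pow(Add(-29, 37), -1))), 81) = Mul(Mul(Add(-47, Mul(-1, Add(3, -6))), Mul(Add(-50, 6), Pow(Add(-29, 37), -1))), 81) = Mul(Mul(Add(-47, Mul(-1, -3)), Mul(-44, Pow(8, -1))), 81) = Mul(Mul(Add(-47, 3), Mul(-44, Rational(1, 8))), 81) = Mul(Mul(-44, Rational(-11, 2)), 81) = Mul(242, 81) = 19602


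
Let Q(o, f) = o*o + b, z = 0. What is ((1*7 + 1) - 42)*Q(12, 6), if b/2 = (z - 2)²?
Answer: -5168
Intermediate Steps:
b = 8 (b = 2*(0 - 2)² = 2*(-2)² = 2*4 = 8)
Q(o, f) = 8 + o² (Q(o, f) = o*o + 8 = o² + 8 = 8 + o²)
((1*7 + 1) - 42)*Q(12, 6) = ((1*7 + 1) - 42)*(8 + 12²) = ((7 + 1) - 42)*(8 + 144) = (8 - 42)*152 = -34*152 = -5168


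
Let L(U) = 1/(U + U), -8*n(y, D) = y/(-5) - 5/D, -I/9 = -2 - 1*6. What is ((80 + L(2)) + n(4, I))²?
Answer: 53561233489/8294400 ≈ 6457.5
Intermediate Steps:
I = 72 (I = -9*(-2 - 1*6) = -9*(-2 - 6) = -9*(-8) = 72)
n(y, D) = y/40 + 5/(8*D) (n(y, D) = -(y/(-5) - 5/D)/8 = -(y*(-⅕) - 5/D)/8 = -(-y/5 - 5/D)/8 = -(-5/D - y/5)/8 = y/40 + 5/(8*D))
L(U) = 1/(2*U)
((80 + L(2)) + n(4, I))² = ((80 + (½)/2) + (1/40)*(25 + 72*4)/72)² = ((80 + (½)*(½)) + (1/40)*(1/72)*(25 + 288))² = ((80 + ¼) + (1/40)*(1/72)*313)² = (321/4 + 313/2880)² = (231433/2880)² = 53561233489/8294400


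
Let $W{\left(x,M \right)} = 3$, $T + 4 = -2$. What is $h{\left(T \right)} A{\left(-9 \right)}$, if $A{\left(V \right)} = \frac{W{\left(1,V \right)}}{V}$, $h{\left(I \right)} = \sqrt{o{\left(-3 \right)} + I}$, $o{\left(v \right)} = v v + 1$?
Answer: $- \frac{2}{3} \approx -0.66667$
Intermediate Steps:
$T = -6$ ($T = -4 - 2 = -6$)
$o{\left(v \right)} = 1 + v^{2}$ ($o{\left(v \right)} = v^{2} + 1 = 1 + v^{2}$)
$h{\left(I \right)} = \sqrt{10 + I}$ ($h{\left(I \right)} = \sqrt{\left(1 + \left(-3\right)^{2}\right) + I} = \sqrt{\left(1 + 9\right) + I} = \sqrt{10 + I}$)
$A{\left(V \right)} = \frac{3}{V}$
$h{\left(T \right)} A{\left(-9 \right)} = \sqrt{10 - 6} \frac{3}{-9} = \sqrt{4} \cdot 3 \left(- \frac{1}{9}\right) = 2 \left(- \frac{1}{3}\right) = - \frac{2}{3}$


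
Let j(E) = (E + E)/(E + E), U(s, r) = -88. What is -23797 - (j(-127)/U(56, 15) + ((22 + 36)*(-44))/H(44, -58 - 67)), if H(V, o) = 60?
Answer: -31355881/1320 ≈ -23754.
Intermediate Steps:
j(E) = 1 (j(E) = (2*E)/((2*E)) = (2*E)*(1/(2*E)) = 1)
-23797 - (j(-127)/U(56, 15) + ((22 + 36)*(-44))/H(44, -58 - 67)) = -23797 - (1/(-88) + ((22 + 36)*(-44))/60) = -23797 - (1*(-1/88) + (58*(-44))*(1/60)) = -23797 - (-1/88 - 2552*1/60) = -23797 - (-1/88 - 638/15) = -23797 - 1*(-56159/1320) = -23797 + 56159/1320 = -31355881/1320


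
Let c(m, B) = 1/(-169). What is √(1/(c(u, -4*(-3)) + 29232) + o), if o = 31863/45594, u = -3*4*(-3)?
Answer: √3939702255694978295874/75081265986 ≈ 0.83599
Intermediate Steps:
u = 36 (u = -12*(-3) = 36)
c(m, B) = -1/169
o = 10621/15198 (o = 31863*(1/45594) = 10621/15198 ≈ 0.69884)
√(1/(c(u, -4*(-3)) + 29232) + o) = √(1/(-1/169 + 29232) + 10621/15198) = √(1/(4940207/169) + 10621/15198) = √(169/4940207 + 10621/15198) = √(52472507009/75081265986) = √3939702255694978295874/75081265986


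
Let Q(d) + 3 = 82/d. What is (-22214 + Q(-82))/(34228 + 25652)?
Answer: -3703/9980 ≈ -0.37104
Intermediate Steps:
Q(d) = -3 + 82/d
(-22214 + Q(-82))/(34228 + 25652) = (-22214 + (-3 + 82/(-82)))/(34228 + 25652) = (-22214 + (-3 + 82*(-1/82)))/59880 = (-22214 + (-3 - 1))*(1/59880) = (-22214 - 4)*(1/59880) = -22218*1/59880 = -3703/9980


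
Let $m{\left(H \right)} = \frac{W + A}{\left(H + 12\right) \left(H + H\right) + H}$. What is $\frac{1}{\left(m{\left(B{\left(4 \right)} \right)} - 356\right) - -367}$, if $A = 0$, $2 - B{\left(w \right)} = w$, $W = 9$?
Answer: $\frac{14}{151} \approx 0.092715$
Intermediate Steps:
$B{\left(w \right)} = 2 - w$
$m{\left(H \right)} = \frac{9}{H + 2 H \left(12 + H\right)}$ ($m{\left(H \right)} = \frac{9 + 0}{\left(H + 12\right) \left(H + H\right) + H} = \frac{9}{\left(12 + H\right) 2 H + H} = \frac{9}{2 H \left(12 + H\right) + H} = \frac{9}{H + 2 H \left(12 + H\right)}$)
$\frac{1}{\left(m{\left(B{\left(4 \right)} \right)} - 356\right) - -367} = \frac{1}{\left(\frac{9}{\left(2 - 4\right) \left(25 + 2 \left(2 - 4\right)\right)} - 356\right) - -367} = \frac{1}{\left(\frac{9}{\left(2 - 4\right) \left(25 + 2 \left(2 - 4\right)\right)} - 356\right) + 367} = \frac{1}{\left(\frac{9}{\left(-2\right) \left(25 + 2 \left(-2\right)\right)} - 356\right) + 367} = \frac{1}{\left(9 \left(- \frac{1}{2}\right) \frac{1}{25 - 4} - 356\right) + 367} = \frac{1}{\left(9 \left(- \frac{1}{2}\right) \frac{1}{21} - 356\right) + 367} = \frac{1}{\left(- \frac{3}{14} - 356\right) + 367} = \frac{1}{- \frac{4987}{14} + 367} = \frac{1}{\frac{151}{14}} = \frac{14}{151}$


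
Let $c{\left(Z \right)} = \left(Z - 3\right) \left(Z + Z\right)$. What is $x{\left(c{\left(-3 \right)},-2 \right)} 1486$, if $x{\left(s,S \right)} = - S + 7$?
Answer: $13374$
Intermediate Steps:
$c{\left(Z \right)} = 2 Z \left(-3 + Z\right)$ ($c{\left(Z \right)} = \left(-3 + Z\right) 2 Z = 2 Z \left(-3 + Z\right)$)
$x{\left(s,S \right)} = 7 - S$
$x{\left(c{\left(-3 \right)},-2 \right)} 1486 = \left(7 - -2\right) 1486 = \left(7 + 2\right) 1486 = 9 \cdot 1486 = 13374$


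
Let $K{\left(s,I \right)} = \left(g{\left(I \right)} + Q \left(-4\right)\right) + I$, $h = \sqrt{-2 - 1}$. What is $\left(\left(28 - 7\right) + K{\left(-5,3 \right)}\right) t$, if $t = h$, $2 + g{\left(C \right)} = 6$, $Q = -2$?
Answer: $36 i \sqrt{3} \approx 62.354 i$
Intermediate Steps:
$g{\left(C \right)} = 4$ ($g{\left(C \right)} = -2 + 6 = 4$)
$h = i \sqrt{3}$ ($h = \sqrt{-3} = i \sqrt{3} \approx 1.732 i$)
$K{\left(s,I \right)} = 12 + I$ ($K{\left(s,I \right)} = \left(4 - -8\right) + I = \left(4 + 8\right) + I = 12 + I$)
$t = i \sqrt{3} \approx 1.732 i$
$\left(\left(28 - 7\right) + K{\left(-5,3 \right)}\right) t = \left(\left(28 - 7\right) + \left(12 + 3\right)\right) i \sqrt{3} = \left(21 + 15\right) i \sqrt{3} = 36 i \sqrt{3}$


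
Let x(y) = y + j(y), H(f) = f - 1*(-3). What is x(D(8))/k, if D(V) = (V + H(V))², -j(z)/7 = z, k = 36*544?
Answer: -361/3264 ≈ -0.11060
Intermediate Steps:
H(f) = 3 + f (H(f) = f + 3 = 3 + f)
k = 19584
j(z) = -7*z
D(V) = (3 + 2*V)² (D(V) = (V + (3 + V))² = (3 + 2*V)²)
x(y) = -6*y (x(y) = y - 7*y = -6*y)
x(D(8))/k = -6*(3 + 2*8)²/19584 = -6*(3 + 16)²*(1/19584) = -6*19²*(1/19584) = -6*361*(1/19584) = -2166*1/19584 = -361/3264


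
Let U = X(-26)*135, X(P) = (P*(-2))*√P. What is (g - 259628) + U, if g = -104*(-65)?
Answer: -252868 + 7020*I*√26 ≈ -2.5287e+5 + 35795.0*I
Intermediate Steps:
g = 6760
X(P) = -2*P^(3/2) (X(P) = (-2*P)*√P = -2*P^(3/2))
U = 7020*I*√26 (U = -(-52)*I*√26*135 = (52*I*√26)*135 = 7020*I*√26 ≈ 35795.0*I)
(g - 259628) + U = (6760 - 259628) + 7020*I*√26 = -252868 + 7020*I*√26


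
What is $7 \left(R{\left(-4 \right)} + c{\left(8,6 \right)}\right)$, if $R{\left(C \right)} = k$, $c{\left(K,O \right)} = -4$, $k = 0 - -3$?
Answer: $-7$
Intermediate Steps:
$k = 3$ ($k = 0 + 3 = 3$)
$R{\left(C \right)} = 3$
$7 \left(R{\left(-4 \right)} + c{\left(8,6 \right)}\right) = 7 \left(3 - 4\right) = 7 \left(-1\right) = -7$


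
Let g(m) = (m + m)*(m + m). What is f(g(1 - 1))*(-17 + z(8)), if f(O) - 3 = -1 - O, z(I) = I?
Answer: -18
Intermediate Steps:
g(m) = 4*m² (g(m) = (2*m)*(2*m) = 4*m²)
f(O) = 2 - O (f(O) = 3 + (-1 - O) = 2 - O)
f(g(1 - 1))*(-17 + z(8)) = (2 - 4*(1 - 1)²)*(-17 + 8) = (2 - 4*0²)*(-9) = (2 - 4*0)*(-9) = (2 - 1*0)*(-9) = (2 + 0)*(-9) = 2*(-9) = -18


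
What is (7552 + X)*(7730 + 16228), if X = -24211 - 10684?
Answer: -655083594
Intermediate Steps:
X = -34895
(7552 + X)*(7730 + 16228) = (7552 - 34895)*(7730 + 16228) = -27343*23958 = -655083594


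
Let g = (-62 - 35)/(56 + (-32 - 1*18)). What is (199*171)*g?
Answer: -1100271/2 ≈ -5.5014e+5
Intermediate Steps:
g = -97/6 (g = -97/(56 + (-32 - 18)) = -97/(56 - 50) = -97/6 ≈ -16.167)
(199*171)*g = (199*171)*(-97/6) = 34029*(-97/6) = -1100271/2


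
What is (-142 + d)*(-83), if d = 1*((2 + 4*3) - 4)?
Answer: 10956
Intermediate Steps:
d = 10 (d = 1*((2 + 12) - 4) = 1*(14 - 4) = 1*10 = 10)
(-142 + d)*(-83) = (-142 + 10)*(-83) = -132*(-83) = 10956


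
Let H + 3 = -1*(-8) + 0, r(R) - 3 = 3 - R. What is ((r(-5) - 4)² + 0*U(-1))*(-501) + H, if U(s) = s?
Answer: -24544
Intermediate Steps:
r(R) = 6 - R (r(R) = 3 + (3 - R) = 6 - R)
H = 5 (H = -3 + (-1*(-8) + 0) = -3 + (8 + 0) = -3 + 8 = 5)
((r(-5) - 4)² + 0*U(-1))*(-501) + H = (((6 - 1*(-5)) - 4)² + 0*(-1))*(-501) + 5 = (((6 + 5) - 4)² + 0)*(-501) + 5 = ((11 - 4)² + 0)*(-501) + 5 = (7² + 0)*(-501) + 5 = (49 + 0)*(-501) + 5 = 49*(-501) + 5 = -24549 + 5 = -24544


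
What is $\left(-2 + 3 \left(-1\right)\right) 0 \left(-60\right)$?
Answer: $0$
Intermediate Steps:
$\left(-2 + 3 \left(-1\right)\right) 0 \left(-60\right) = \left(-2 - 3\right) 0 \left(-60\right) = \left(-5\right) 0 \left(-60\right) = 0 \left(-60\right) = 0$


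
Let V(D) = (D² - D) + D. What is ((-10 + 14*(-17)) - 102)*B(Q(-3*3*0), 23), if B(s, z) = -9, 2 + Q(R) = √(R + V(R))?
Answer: 3150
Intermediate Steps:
V(D) = D²
Q(R) = -2 + √(R + R²)
((-10 + 14*(-17)) - 102)*B(Q(-3*3*0), 23) = ((-10 + 14*(-17)) - 102)*(-9) = ((-10 - 238) - 102)*(-9) = (-248 - 102)*(-9) = -350*(-9) = 3150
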